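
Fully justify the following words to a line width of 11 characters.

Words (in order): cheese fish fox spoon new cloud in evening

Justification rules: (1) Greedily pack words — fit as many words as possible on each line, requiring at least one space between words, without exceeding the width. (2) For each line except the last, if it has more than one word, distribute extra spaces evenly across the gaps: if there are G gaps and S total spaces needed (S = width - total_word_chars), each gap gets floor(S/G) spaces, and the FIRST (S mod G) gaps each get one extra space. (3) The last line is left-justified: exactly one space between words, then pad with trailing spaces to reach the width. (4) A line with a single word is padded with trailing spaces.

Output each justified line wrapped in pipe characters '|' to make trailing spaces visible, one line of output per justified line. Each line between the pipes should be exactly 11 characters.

Answer: |cheese fish|
|fox   spoon|
|new   cloud|
|in evening |

Derivation:
Line 1: ['cheese', 'fish'] (min_width=11, slack=0)
Line 2: ['fox', 'spoon'] (min_width=9, slack=2)
Line 3: ['new', 'cloud'] (min_width=9, slack=2)
Line 4: ['in', 'evening'] (min_width=10, slack=1)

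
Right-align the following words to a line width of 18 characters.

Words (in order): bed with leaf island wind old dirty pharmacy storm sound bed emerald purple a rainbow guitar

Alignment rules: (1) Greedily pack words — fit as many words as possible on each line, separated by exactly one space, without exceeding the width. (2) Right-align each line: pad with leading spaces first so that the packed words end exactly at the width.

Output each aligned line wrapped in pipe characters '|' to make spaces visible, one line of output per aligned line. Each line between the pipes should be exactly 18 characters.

Answer: |     bed with leaf|
|   island wind old|
|    dirty pharmacy|
|   storm sound bed|
|  emerald purple a|
|    rainbow guitar|

Derivation:
Line 1: ['bed', 'with', 'leaf'] (min_width=13, slack=5)
Line 2: ['island', 'wind', 'old'] (min_width=15, slack=3)
Line 3: ['dirty', 'pharmacy'] (min_width=14, slack=4)
Line 4: ['storm', 'sound', 'bed'] (min_width=15, slack=3)
Line 5: ['emerald', 'purple', 'a'] (min_width=16, slack=2)
Line 6: ['rainbow', 'guitar'] (min_width=14, slack=4)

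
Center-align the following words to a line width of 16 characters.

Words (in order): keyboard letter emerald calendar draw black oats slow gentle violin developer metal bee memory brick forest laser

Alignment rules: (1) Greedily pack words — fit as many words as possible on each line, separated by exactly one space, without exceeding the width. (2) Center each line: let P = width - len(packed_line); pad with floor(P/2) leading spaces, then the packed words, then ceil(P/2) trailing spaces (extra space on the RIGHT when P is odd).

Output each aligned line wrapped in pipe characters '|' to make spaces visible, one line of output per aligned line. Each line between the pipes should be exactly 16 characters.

Line 1: ['keyboard', 'letter'] (min_width=15, slack=1)
Line 2: ['emerald', 'calendar'] (min_width=16, slack=0)
Line 3: ['draw', 'black', 'oats'] (min_width=15, slack=1)
Line 4: ['slow', 'gentle'] (min_width=11, slack=5)
Line 5: ['violin', 'developer'] (min_width=16, slack=0)
Line 6: ['metal', 'bee', 'memory'] (min_width=16, slack=0)
Line 7: ['brick', 'forest'] (min_width=12, slack=4)
Line 8: ['laser'] (min_width=5, slack=11)

Answer: |keyboard letter |
|emerald calendar|
|draw black oats |
|  slow gentle   |
|violin developer|
|metal bee memory|
|  brick forest  |
|     laser      |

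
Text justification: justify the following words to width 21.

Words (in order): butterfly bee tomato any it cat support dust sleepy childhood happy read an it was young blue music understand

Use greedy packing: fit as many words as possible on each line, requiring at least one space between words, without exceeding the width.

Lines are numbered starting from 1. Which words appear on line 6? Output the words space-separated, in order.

Answer: understand

Derivation:
Line 1: ['butterfly', 'bee', 'tomato'] (min_width=20, slack=1)
Line 2: ['any', 'it', 'cat', 'support'] (min_width=18, slack=3)
Line 3: ['dust', 'sleepy', 'childhood'] (min_width=21, slack=0)
Line 4: ['happy', 'read', 'an', 'it', 'was'] (min_width=20, slack=1)
Line 5: ['young', 'blue', 'music'] (min_width=16, slack=5)
Line 6: ['understand'] (min_width=10, slack=11)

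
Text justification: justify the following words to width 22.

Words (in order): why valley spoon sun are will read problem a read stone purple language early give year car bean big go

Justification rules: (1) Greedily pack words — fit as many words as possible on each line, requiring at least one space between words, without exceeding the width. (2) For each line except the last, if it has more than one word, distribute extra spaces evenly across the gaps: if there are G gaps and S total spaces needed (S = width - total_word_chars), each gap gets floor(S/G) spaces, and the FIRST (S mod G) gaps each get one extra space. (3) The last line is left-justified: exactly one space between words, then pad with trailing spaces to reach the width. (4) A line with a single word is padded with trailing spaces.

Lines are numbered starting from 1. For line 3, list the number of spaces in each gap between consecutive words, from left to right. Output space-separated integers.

Line 1: ['why', 'valley', 'spoon', 'sun'] (min_width=20, slack=2)
Line 2: ['are', 'will', 'read', 'problem'] (min_width=21, slack=1)
Line 3: ['a', 'read', 'stone', 'purple'] (min_width=19, slack=3)
Line 4: ['language', 'early', 'give'] (min_width=19, slack=3)
Line 5: ['year', 'car', 'bean', 'big', 'go'] (min_width=20, slack=2)

Answer: 2 2 2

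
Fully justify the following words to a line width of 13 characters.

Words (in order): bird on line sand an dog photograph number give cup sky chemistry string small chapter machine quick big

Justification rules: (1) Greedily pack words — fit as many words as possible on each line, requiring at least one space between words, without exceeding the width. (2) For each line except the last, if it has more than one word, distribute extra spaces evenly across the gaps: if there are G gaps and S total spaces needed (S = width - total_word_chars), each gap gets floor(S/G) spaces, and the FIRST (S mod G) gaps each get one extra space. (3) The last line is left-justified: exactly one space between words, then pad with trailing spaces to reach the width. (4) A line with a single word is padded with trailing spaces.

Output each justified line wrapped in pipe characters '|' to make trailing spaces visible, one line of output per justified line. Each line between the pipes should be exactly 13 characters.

Line 1: ['bird', 'on', 'line'] (min_width=12, slack=1)
Line 2: ['sand', 'an', 'dog'] (min_width=11, slack=2)
Line 3: ['photograph'] (min_width=10, slack=3)
Line 4: ['number', 'give'] (min_width=11, slack=2)
Line 5: ['cup', 'sky'] (min_width=7, slack=6)
Line 6: ['chemistry'] (min_width=9, slack=4)
Line 7: ['string', 'small'] (min_width=12, slack=1)
Line 8: ['chapter'] (min_width=7, slack=6)
Line 9: ['machine', 'quick'] (min_width=13, slack=0)
Line 10: ['big'] (min_width=3, slack=10)

Answer: |bird  on line|
|sand  an  dog|
|photograph   |
|number   give|
|cup       sky|
|chemistry    |
|string  small|
|chapter      |
|machine quick|
|big          |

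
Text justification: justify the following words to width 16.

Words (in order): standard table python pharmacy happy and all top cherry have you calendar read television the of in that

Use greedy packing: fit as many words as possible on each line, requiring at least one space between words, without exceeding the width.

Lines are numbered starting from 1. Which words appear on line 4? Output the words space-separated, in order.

Answer: top cherry have

Derivation:
Line 1: ['standard', 'table'] (min_width=14, slack=2)
Line 2: ['python', 'pharmacy'] (min_width=15, slack=1)
Line 3: ['happy', 'and', 'all'] (min_width=13, slack=3)
Line 4: ['top', 'cherry', 'have'] (min_width=15, slack=1)
Line 5: ['you', 'calendar'] (min_width=12, slack=4)
Line 6: ['read', 'television'] (min_width=15, slack=1)
Line 7: ['the', 'of', 'in', 'that'] (min_width=14, slack=2)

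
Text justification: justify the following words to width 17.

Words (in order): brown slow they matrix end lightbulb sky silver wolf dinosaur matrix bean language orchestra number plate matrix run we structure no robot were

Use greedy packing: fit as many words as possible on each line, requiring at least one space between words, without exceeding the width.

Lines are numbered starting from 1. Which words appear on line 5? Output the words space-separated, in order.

Answer: dinosaur matrix

Derivation:
Line 1: ['brown', 'slow', 'they'] (min_width=15, slack=2)
Line 2: ['matrix', 'end'] (min_width=10, slack=7)
Line 3: ['lightbulb', 'sky'] (min_width=13, slack=4)
Line 4: ['silver', 'wolf'] (min_width=11, slack=6)
Line 5: ['dinosaur', 'matrix'] (min_width=15, slack=2)
Line 6: ['bean', 'language'] (min_width=13, slack=4)
Line 7: ['orchestra', 'number'] (min_width=16, slack=1)
Line 8: ['plate', 'matrix', 'run'] (min_width=16, slack=1)
Line 9: ['we', 'structure', 'no'] (min_width=15, slack=2)
Line 10: ['robot', 'were'] (min_width=10, slack=7)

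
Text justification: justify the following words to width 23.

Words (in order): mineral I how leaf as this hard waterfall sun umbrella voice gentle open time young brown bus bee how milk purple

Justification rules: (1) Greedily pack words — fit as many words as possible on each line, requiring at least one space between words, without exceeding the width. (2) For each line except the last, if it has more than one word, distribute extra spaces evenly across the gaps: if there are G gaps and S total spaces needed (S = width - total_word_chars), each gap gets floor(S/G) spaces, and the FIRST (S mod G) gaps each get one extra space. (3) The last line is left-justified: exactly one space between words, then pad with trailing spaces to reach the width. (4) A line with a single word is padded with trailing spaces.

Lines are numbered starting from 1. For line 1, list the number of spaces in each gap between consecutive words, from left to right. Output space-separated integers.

Line 1: ['mineral', 'I', 'how', 'leaf', 'as'] (min_width=21, slack=2)
Line 2: ['this', 'hard', 'waterfall', 'sun'] (min_width=23, slack=0)
Line 3: ['umbrella', 'voice', 'gentle'] (min_width=21, slack=2)
Line 4: ['open', 'time', 'young', 'brown'] (min_width=21, slack=2)
Line 5: ['bus', 'bee', 'how', 'milk', 'purple'] (min_width=23, slack=0)

Answer: 2 2 1 1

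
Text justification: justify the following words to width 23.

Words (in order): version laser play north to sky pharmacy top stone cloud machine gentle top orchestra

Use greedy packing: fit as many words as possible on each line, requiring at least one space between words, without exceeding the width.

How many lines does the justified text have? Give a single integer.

Line 1: ['version', 'laser', 'play'] (min_width=18, slack=5)
Line 2: ['north', 'to', 'sky', 'pharmacy'] (min_width=21, slack=2)
Line 3: ['top', 'stone', 'cloud', 'machine'] (min_width=23, slack=0)
Line 4: ['gentle', 'top', 'orchestra'] (min_width=20, slack=3)
Total lines: 4

Answer: 4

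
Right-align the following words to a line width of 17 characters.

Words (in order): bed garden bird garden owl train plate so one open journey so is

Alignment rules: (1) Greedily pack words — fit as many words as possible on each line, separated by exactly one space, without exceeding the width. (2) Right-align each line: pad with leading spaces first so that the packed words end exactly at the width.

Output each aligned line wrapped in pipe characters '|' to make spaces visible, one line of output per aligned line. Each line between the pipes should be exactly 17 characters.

Answer: |  bed garden bird|
| garden owl train|
|plate so one open|
|    journey so is|

Derivation:
Line 1: ['bed', 'garden', 'bird'] (min_width=15, slack=2)
Line 2: ['garden', 'owl', 'train'] (min_width=16, slack=1)
Line 3: ['plate', 'so', 'one', 'open'] (min_width=17, slack=0)
Line 4: ['journey', 'so', 'is'] (min_width=13, slack=4)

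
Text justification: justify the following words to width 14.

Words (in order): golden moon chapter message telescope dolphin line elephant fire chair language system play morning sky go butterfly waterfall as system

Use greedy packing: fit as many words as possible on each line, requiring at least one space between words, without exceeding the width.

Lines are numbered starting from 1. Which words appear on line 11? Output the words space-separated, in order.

Answer: waterfall as

Derivation:
Line 1: ['golden', 'moon'] (min_width=11, slack=3)
Line 2: ['chapter'] (min_width=7, slack=7)
Line 3: ['message'] (min_width=7, slack=7)
Line 4: ['telescope'] (min_width=9, slack=5)
Line 5: ['dolphin', 'line'] (min_width=12, slack=2)
Line 6: ['elephant', 'fire'] (min_width=13, slack=1)
Line 7: ['chair', 'language'] (min_width=14, slack=0)
Line 8: ['system', 'play'] (min_width=11, slack=3)
Line 9: ['morning', 'sky', 'go'] (min_width=14, slack=0)
Line 10: ['butterfly'] (min_width=9, slack=5)
Line 11: ['waterfall', 'as'] (min_width=12, slack=2)
Line 12: ['system'] (min_width=6, slack=8)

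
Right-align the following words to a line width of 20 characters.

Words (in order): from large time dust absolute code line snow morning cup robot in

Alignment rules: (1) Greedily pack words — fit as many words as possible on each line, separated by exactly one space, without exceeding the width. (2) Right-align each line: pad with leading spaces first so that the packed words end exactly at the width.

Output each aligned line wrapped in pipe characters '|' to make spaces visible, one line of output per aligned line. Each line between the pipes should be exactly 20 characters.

Line 1: ['from', 'large', 'time', 'dust'] (min_width=20, slack=0)
Line 2: ['absolute', 'code', 'line'] (min_width=18, slack=2)
Line 3: ['snow', 'morning', 'cup'] (min_width=16, slack=4)
Line 4: ['robot', 'in'] (min_width=8, slack=12)

Answer: |from large time dust|
|  absolute code line|
|    snow morning cup|
|            robot in|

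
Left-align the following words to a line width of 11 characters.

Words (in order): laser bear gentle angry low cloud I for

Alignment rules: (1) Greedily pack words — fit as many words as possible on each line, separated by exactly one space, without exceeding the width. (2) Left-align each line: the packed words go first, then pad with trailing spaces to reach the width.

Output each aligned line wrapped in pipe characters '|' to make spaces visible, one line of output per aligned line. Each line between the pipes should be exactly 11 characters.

Answer: |laser bear |
|gentle     |
|angry low  |
|cloud I for|

Derivation:
Line 1: ['laser', 'bear'] (min_width=10, slack=1)
Line 2: ['gentle'] (min_width=6, slack=5)
Line 3: ['angry', 'low'] (min_width=9, slack=2)
Line 4: ['cloud', 'I', 'for'] (min_width=11, slack=0)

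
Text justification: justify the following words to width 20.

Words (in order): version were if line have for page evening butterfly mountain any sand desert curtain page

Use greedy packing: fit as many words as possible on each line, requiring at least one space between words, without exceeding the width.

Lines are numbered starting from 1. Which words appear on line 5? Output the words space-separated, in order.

Answer: desert curtain page

Derivation:
Line 1: ['version', 'were', 'if', 'line'] (min_width=20, slack=0)
Line 2: ['have', 'for', 'page'] (min_width=13, slack=7)
Line 3: ['evening', 'butterfly'] (min_width=17, slack=3)
Line 4: ['mountain', 'any', 'sand'] (min_width=17, slack=3)
Line 5: ['desert', 'curtain', 'page'] (min_width=19, slack=1)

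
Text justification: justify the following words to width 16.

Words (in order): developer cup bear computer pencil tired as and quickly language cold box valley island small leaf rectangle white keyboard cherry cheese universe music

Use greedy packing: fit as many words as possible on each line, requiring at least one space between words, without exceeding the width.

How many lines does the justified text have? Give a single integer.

Line 1: ['developer', 'cup'] (min_width=13, slack=3)
Line 2: ['bear', 'computer'] (min_width=13, slack=3)
Line 3: ['pencil', 'tired', 'as'] (min_width=15, slack=1)
Line 4: ['and', 'quickly'] (min_width=11, slack=5)
Line 5: ['language', 'cold'] (min_width=13, slack=3)
Line 6: ['box', 'valley'] (min_width=10, slack=6)
Line 7: ['island', 'small'] (min_width=12, slack=4)
Line 8: ['leaf', 'rectangle'] (min_width=14, slack=2)
Line 9: ['white', 'keyboard'] (min_width=14, slack=2)
Line 10: ['cherry', 'cheese'] (min_width=13, slack=3)
Line 11: ['universe', 'music'] (min_width=14, slack=2)
Total lines: 11

Answer: 11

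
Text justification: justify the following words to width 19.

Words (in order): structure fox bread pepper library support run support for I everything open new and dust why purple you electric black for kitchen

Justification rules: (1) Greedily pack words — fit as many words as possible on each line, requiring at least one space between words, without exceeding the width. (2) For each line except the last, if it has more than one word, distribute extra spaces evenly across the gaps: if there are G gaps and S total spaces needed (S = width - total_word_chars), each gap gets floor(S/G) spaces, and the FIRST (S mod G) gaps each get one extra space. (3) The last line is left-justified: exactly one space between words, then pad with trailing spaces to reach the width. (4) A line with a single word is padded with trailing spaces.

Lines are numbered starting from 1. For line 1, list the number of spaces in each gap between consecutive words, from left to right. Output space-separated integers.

Line 1: ['structure', 'fox', 'bread'] (min_width=19, slack=0)
Line 2: ['pepper', 'library'] (min_width=14, slack=5)
Line 3: ['support', 'run', 'support'] (min_width=19, slack=0)
Line 4: ['for', 'I', 'everything'] (min_width=16, slack=3)
Line 5: ['open', 'new', 'and', 'dust'] (min_width=17, slack=2)
Line 6: ['why', 'purple', 'you'] (min_width=14, slack=5)
Line 7: ['electric', 'black', 'for'] (min_width=18, slack=1)
Line 8: ['kitchen'] (min_width=7, slack=12)

Answer: 1 1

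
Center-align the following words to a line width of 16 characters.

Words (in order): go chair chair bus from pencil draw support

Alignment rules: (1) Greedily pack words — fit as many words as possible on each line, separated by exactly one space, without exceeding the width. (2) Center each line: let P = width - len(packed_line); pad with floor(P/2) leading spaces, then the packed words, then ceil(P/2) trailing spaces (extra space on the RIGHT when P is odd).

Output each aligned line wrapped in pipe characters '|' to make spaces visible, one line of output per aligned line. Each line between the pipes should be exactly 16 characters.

Answer: | go chair chair |
|bus from pencil |
|  draw support  |

Derivation:
Line 1: ['go', 'chair', 'chair'] (min_width=14, slack=2)
Line 2: ['bus', 'from', 'pencil'] (min_width=15, slack=1)
Line 3: ['draw', 'support'] (min_width=12, slack=4)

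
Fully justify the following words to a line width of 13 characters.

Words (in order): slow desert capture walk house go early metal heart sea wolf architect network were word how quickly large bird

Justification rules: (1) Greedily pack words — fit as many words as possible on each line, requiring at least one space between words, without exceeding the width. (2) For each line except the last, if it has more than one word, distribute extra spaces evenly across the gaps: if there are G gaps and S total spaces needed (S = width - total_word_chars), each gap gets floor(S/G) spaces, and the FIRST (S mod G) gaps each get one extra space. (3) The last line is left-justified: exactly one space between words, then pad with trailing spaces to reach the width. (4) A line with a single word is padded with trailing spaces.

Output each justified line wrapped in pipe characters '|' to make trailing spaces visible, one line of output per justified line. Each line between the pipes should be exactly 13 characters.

Line 1: ['slow', 'desert'] (min_width=11, slack=2)
Line 2: ['capture', 'walk'] (min_width=12, slack=1)
Line 3: ['house', 'go'] (min_width=8, slack=5)
Line 4: ['early', 'metal'] (min_width=11, slack=2)
Line 5: ['heart', 'sea'] (min_width=9, slack=4)
Line 6: ['wolf'] (min_width=4, slack=9)
Line 7: ['architect'] (min_width=9, slack=4)
Line 8: ['network', 'were'] (min_width=12, slack=1)
Line 9: ['word', 'how'] (min_width=8, slack=5)
Line 10: ['quickly', 'large'] (min_width=13, slack=0)
Line 11: ['bird'] (min_width=4, slack=9)

Answer: |slow   desert|
|capture  walk|
|house      go|
|early   metal|
|heart     sea|
|wolf         |
|architect    |
|network  were|
|word      how|
|quickly large|
|bird         |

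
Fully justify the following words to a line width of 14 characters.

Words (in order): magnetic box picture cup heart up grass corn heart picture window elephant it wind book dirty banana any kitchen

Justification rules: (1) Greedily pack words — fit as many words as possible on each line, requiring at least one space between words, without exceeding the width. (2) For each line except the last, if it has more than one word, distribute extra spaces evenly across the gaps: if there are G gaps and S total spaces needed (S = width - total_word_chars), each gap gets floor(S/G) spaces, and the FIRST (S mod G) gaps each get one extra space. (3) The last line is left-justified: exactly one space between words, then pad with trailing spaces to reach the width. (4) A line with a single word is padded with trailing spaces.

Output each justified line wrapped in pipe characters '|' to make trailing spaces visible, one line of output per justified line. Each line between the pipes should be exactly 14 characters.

Answer: |magnetic   box|
|picture    cup|
|heart up grass|
|corn     heart|
|picture window|
|elephant    it|
|wind      book|
|dirty   banana|
|any kitchen   |

Derivation:
Line 1: ['magnetic', 'box'] (min_width=12, slack=2)
Line 2: ['picture', 'cup'] (min_width=11, slack=3)
Line 3: ['heart', 'up', 'grass'] (min_width=14, slack=0)
Line 4: ['corn', 'heart'] (min_width=10, slack=4)
Line 5: ['picture', 'window'] (min_width=14, slack=0)
Line 6: ['elephant', 'it'] (min_width=11, slack=3)
Line 7: ['wind', 'book'] (min_width=9, slack=5)
Line 8: ['dirty', 'banana'] (min_width=12, slack=2)
Line 9: ['any', 'kitchen'] (min_width=11, slack=3)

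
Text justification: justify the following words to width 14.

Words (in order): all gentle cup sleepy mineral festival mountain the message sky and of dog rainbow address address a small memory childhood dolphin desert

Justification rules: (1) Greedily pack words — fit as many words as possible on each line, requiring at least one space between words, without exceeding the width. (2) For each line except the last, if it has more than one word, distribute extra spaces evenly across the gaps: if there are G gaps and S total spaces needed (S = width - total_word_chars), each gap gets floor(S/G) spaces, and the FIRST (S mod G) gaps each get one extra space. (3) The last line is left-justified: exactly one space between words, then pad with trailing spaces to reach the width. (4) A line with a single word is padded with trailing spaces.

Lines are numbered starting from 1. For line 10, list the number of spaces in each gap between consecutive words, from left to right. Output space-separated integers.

Answer: 3

Derivation:
Line 1: ['all', 'gentle', 'cup'] (min_width=14, slack=0)
Line 2: ['sleepy', 'mineral'] (min_width=14, slack=0)
Line 3: ['festival'] (min_width=8, slack=6)
Line 4: ['mountain', 'the'] (min_width=12, slack=2)
Line 5: ['message', 'sky'] (min_width=11, slack=3)
Line 6: ['and', 'of', 'dog'] (min_width=10, slack=4)
Line 7: ['rainbow'] (min_width=7, slack=7)
Line 8: ['address'] (min_width=7, slack=7)
Line 9: ['address', 'a'] (min_width=9, slack=5)
Line 10: ['small', 'memory'] (min_width=12, slack=2)
Line 11: ['childhood'] (min_width=9, slack=5)
Line 12: ['dolphin', 'desert'] (min_width=14, slack=0)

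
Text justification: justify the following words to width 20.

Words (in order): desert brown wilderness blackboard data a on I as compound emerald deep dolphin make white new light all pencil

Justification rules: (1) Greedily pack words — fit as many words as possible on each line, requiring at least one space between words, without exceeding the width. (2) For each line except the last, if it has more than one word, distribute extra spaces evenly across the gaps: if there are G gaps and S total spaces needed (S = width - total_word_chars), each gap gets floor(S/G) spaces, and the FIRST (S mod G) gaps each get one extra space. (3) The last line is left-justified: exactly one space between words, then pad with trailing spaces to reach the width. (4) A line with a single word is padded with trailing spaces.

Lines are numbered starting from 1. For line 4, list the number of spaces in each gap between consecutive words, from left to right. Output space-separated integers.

Answer: 5 4

Derivation:
Line 1: ['desert', 'brown'] (min_width=12, slack=8)
Line 2: ['wilderness'] (min_width=10, slack=10)
Line 3: ['blackboard', 'data', 'a', 'on'] (min_width=20, slack=0)
Line 4: ['I', 'as', 'compound'] (min_width=13, slack=7)
Line 5: ['emerald', 'deep', 'dolphin'] (min_width=20, slack=0)
Line 6: ['make', 'white', 'new', 'light'] (min_width=20, slack=0)
Line 7: ['all', 'pencil'] (min_width=10, slack=10)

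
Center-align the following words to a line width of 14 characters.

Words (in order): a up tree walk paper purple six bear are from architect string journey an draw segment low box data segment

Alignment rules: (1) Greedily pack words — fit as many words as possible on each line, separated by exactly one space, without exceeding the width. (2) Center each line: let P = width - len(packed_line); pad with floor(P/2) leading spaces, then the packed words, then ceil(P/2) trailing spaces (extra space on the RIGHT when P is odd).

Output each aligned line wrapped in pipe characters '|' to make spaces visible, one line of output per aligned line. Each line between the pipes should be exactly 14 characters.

Answer: |a up tree walk|
| paper purple |
| six bear are |
|from architect|
|string journey|
|   an draw    |
| segment low  |
|   box data   |
|   segment    |

Derivation:
Line 1: ['a', 'up', 'tree', 'walk'] (min_width=14, slack=0)
Line 2: ['paper', 'purple'] (min_width=12, slack=2)
Line 3: ['six', 'bear', 'are'] (min_width=12, slack=2)
Line 4: ['from', 'architect'] (min_width=14, slack=0)
Line 5: ['string', 'journey'] (min_width=14, slack=0)
Line 6: ['an', 'draw'] (min_width=7, slack=7)
Line 7: ['segment', 'low'] (min_width=11, slack=3)
Line 8: ['box', 'data'] (min_width=8, slack=6)
Line 9: ['segment'] (min_width=7, slack=7)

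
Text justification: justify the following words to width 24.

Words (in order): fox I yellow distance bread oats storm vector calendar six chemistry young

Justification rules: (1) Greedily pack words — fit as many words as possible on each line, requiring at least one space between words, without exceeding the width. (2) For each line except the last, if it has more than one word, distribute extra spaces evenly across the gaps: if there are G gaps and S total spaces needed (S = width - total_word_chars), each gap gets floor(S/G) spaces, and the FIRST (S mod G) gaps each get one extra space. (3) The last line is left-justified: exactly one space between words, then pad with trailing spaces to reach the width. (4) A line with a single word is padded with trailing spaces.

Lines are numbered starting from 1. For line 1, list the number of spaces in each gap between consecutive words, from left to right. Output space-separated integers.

Answer: 2 2 2

Derivation:
Line 1: ['fox', 'I', 'yellow', 'distance'] (min_width=21, slack=3)
Line 2: ['bread', 'oats', 'storm', 'vector'] (min_width=23, slack=1)
Line 3: ['calendar', 'six', 'chemistry'] (min_width=22, slack=2)
Line 4: ['young'] (min_width=5, slack=19)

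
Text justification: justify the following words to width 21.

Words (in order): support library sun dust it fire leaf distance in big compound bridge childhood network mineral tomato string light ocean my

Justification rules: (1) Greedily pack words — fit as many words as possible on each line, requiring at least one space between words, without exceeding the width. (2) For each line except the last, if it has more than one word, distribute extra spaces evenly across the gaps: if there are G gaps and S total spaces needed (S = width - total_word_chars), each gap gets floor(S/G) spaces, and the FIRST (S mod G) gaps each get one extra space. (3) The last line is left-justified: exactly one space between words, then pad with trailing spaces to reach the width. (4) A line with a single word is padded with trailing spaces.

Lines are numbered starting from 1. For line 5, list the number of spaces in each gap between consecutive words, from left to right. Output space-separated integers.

Answer: 5

Derivation:
Line 1: ['support', 'library', 'sun'] (min_width=19, slack=2)
Line 2: ['dust', 'it', 'fire', 'leaf'] (min_width=17, slack=4)
Line 3: ['distance', 'in', 'big'] (min_width=15, slack=6)
Line 4: ['compound', 'bridge'] (min_width=15, slack=6)
Line 5: ['childhood', 'network'] (min_width=17, slack=4)
Line 6: ['mineral', 'tomato', 'string'] (min_width=21, slack=0)
Line 7: ['light', 'ocean', 'my'] (min_width=14, slack=7)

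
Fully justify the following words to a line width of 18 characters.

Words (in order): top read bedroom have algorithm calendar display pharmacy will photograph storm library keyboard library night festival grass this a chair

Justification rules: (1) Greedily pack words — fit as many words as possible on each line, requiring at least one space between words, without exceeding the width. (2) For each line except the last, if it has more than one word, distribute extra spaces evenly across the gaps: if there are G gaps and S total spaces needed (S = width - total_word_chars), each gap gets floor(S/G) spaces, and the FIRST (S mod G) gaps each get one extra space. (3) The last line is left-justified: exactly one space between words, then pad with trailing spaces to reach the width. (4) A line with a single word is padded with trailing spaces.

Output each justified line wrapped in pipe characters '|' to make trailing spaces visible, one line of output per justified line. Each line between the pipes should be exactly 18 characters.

Line 1: ['top', 'read', 'bedroom'] (min_width=16, slack=2)
Line 2: ['have', 'algorithm'] (min_width=14, slack=4)
Line 3: ['calendar', 'display'] (min_width=16, slack=2)
Line 4: ['pharmacy', 'will'] (min_width=13, slack=5)
Line 5: ['photograph', 'storm'] (min_width=16, slack=2)
Line 6: ['library', 'keyboard'] (min_width=16, slack=2)
Line 7: ['library', 'night'] (min_width=13, slack=5)
Line 8: ['festival', 'grass'] (min_width=14, slack=4)
Line 9: ['this', 'a', 'chair'] (min_width=12, slack=6)

Answer: |top  read  bedroom|
|have     algorithm|
|calendar   display|
|pharmacy      will|
|photograph   storm|
|library   keyboard|
|library      night|
|festival     grass|
|this a chair      |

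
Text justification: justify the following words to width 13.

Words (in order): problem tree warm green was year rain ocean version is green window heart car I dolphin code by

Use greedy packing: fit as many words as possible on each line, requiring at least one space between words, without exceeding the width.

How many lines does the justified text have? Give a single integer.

Line 1: ['problem', 'tree'] (min_width=12, slack=1)
Line 2: ['warm', 'green'] (min_width=10, slack=3)
Line 3: ['was', 'year', 'rain'] (min_width=13, slack=0)
Line 4: ['ocean', 'version'] (min_width=13, slack=0)
Line 5: ['is', 'green'] (min_width=8, slack=5)
Line 6: ['window', 'heart'] (min_width=12, slack=1)
Line 7: ['car', 'I', 'dolphin'] (min_width=13, slack=0)
Line 8: ['code', 'by'] (min_width=7, slack=6)
Total lines: 8

Answer: 8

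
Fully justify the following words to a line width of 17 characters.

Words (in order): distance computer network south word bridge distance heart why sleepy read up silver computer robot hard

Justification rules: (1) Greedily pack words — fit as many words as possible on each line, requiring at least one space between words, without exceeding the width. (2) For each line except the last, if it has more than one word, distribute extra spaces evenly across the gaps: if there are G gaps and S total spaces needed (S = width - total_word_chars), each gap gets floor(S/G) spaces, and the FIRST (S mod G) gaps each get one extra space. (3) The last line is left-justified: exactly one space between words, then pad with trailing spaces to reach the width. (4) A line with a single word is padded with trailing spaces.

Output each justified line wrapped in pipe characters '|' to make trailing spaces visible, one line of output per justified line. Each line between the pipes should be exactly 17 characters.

Line 1: ['distance', 'computer'] (min_width=17, slack=0)
Line 2: ['network', 'south'] (min_width=13, slack=4)
Line 3: ['word', 'bridge'] (min_width=11, slack=6)
Line 4: ['distance', 'heart'] (min_width=14, slack=3)
Line 5: ['why', 'sleepy', 'read'] (min_width=15, slack=2)
Line 6: ['up', 'silver'] (min_width=9, slack=8)
Line 7: ['computer', 'robot'] (min_width=14, slack=3)
Line 8: ['hard'] (min_width=4, slack=13)

Answer: |distance computer|
|network     south|
|word       bridge|
|distance    heart|
|why  sleepy  read|
|up         silver|
|computer    robot|
|hard             |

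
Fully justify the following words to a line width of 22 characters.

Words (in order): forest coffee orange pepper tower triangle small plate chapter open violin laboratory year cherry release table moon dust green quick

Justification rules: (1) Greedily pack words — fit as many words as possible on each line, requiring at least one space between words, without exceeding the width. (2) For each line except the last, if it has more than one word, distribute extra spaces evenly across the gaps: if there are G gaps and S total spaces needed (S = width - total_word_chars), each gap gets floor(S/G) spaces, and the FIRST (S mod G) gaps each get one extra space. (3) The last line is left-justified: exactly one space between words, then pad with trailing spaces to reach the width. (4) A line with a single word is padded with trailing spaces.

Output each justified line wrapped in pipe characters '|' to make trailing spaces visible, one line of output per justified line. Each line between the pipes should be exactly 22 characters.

Answer: |forest  coffee  orange|
|pepper  tower triangle|
|small   plate  chapter|
|open violin laboratory|
|year   cherry  release|
|table  moon dust green|
|quick                 |

Derivation:
Line 1: ['forest', 'coffee', 'orange'] (min_width=20, slack=2)
Line 2: ['pepper', 'tower', 'triangle'] (min_width=21, slack=1)
Line 3: ['small', 'plate', 'chapter'] (min_width=19, slack=3)
Line 4: ['open', 'violin', 'laboratory'] (min_width=22, slack=0)
Line 5: ['year', 'cherry', 'release'] (min_width=19, slack=3)
Line 6: ['table', 'moon', 'dust', 'green'] (min_width=21, slack=1)
Line 7: ['quick'] (min_width=5, slack=17)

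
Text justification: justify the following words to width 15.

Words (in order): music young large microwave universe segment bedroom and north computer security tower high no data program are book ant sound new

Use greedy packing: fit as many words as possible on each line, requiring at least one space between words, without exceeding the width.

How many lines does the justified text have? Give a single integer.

Answer: 11

Derivation:
Line 1: ['music', 'young'] (min_width=11, slack=4)
Line 2: ['large', 'microwave'] (min_width=15, slack=0)
Line 3: ['universe'] (min_width=8, slack=7)
Line 4: ['segment', 'bedroom'] (min_width=15, slack=0)
Line 5: ['and', 'north'] (min_width=9, slack=6)
Line 6: ['computer'] (min_width=8, slack=7)
Line 7: ['security', 'tower'] (min_width=14, slack=1)
Line 8: ['high', 'no', 'data'] (min_width=12, slack=3)
Line 9: ['program', 'are'] (min_width=11, slack=4)
Line 10: ['book', 'ant', 'sound'] (min_width=14, slack=1)
Line 11: ['new'] (min_width=3, slack=12)
Total lines: 11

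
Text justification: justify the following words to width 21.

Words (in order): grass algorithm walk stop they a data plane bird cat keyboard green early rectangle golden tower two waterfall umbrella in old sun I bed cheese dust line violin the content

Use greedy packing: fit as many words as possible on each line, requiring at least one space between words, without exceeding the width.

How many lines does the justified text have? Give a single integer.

Line 1: ['grass', 'algorithm', 'walk'] (min_width=20, slack=1)
Line 2: ['stop', 'they', 'a', 'data'] (min_width=16, slack=5)
Line 3: ['plane', 'bird', 'cat'] (min_width=14, slack=7)
Line 4: ['keyboard', 'green', 'early'] (min_width=20, slack=1)
Line 5: ['rectangle', 'golden'] (min_width=16, slack=5)
Line 6: ['tower', 'two', 'waterfall'] (min_width=19, slack=2)
Line 7: ['umbrella', 'in', 'old', 'sun', 'I'] (min_width=21, slack=0)
Line 8: ['bed', 'cheese', 'dust', 'line'] (min_width=20, slack=1)
Line 9: ['violin', 'the', 'content'] (min_width=18, slack=3)
Total lines: 9

Answer: 9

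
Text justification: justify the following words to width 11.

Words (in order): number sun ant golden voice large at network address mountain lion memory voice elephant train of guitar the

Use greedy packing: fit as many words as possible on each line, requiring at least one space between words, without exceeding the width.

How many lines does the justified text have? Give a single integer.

Line 1: ['number', 'sun'] (min_width=10, slack=1)
Line 2: ['ant', 'golden'] (min_width=10, slack=1)
Line 3: ['voice', 'large'] (min_width=11, slack=0)
Line 4: ['at', 'network'] (min_width=10, slack=1)
Line 5: ['address'] (min_width=7, slack=4)
Line 6: ['mountain'] (min_width=8, slack=3)
Line 7: ['lion', 'memory'] (min_width=11, slack=0)
Line 8: ['voice'] (min_width=5, slack=6)
Line 9: ['elephant'] (min_width=8, slack=3)
Line 10: ['train', 'of'] (min_width=8, slack=3)
Line 11: ['guitar', 'the'] (min_width=10, slack=1)
Total lines: 11

Answer: 11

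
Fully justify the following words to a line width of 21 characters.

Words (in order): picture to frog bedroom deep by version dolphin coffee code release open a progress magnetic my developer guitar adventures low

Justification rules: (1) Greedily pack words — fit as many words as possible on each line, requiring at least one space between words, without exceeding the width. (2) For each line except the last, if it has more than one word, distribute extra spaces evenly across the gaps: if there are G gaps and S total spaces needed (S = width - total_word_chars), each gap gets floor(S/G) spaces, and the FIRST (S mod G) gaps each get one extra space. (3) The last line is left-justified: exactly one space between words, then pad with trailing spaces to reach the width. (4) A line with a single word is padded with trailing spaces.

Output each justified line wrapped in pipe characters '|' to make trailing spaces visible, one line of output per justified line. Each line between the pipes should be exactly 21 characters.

Line 1: ['picture', 'to', 'frog'] (min_width=15, slack=6)
Line 2: ['bedroom', 'deep', 'by'] (min_width=15, slack=6)
Line 3: ['version', 'dolphin'] (min_width=15, slack=6)
Line 4: ['coffee', 'code', 'release'] (min_width=19, slack=2)
Line 5: ['open', 'a', 'progress'] (min_width=15, slack=6)
Line 6: ['magnetic', 'my', 'developer'] (min_width=21, slack=0)
Line 7: ['guitar', 'adventures', 'low'] (min_width=21, slack=0)

Answer: |picture    to    frog|
|bedroom    deep    by|
|version       dolphin|
|coffee  code  release|
|open    a    progress|
|magnetic my developer|
|guitar adventures low|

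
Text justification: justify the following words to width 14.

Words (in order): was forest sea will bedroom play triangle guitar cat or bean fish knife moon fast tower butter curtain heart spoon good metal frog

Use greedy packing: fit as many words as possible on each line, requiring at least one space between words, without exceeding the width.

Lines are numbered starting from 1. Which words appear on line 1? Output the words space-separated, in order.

Answer: was forest sea

Derivation:
Line 1: ['was', 'forest', 'sea'] (min_width=14, slack=0)
Line 2: ['will', 'bedroom'] (min_width=12, slack=2)
Line 3: ['play', 'triangle'] (min_width=13, slack=1)
Line 4: ['guitar', 'cat', 'or'] (min_width=13, slack=1)
Line 5: ['bean', 'fish'] (min_width=9, slack=5)
Line 6: ['knife', 'moon'] (min_width=10, slack=4)
Line 7: ['fast', 'tower'] (min_width=10, slack=4)
Line 8: ['butter', 'curtain'] (min_width=14, slack=0)
Line 9: ['heart', 'spoon'] (min_width=11, slack=3)
Line 10: ['good', 'metal'] (min_width=10, slack=4)
Line 11: ['frog'] (min_width=4, slack=10)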